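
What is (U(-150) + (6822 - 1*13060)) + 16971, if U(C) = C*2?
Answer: 10433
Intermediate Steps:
U(C) = 2*C
(U(-150) + (6822 - 1*13060)) + 16971 = (2*(-150) + (6822 - 1*13060)) + 16971 = (-300 + (6822 - 13060)) + 16971 = (-300 - 6238) + 16971 = -6538 + 16971 = 10433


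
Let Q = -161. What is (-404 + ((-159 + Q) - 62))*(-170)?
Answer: 133620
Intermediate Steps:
(-404 + ((-159 + Q) - 62))*(-170) = (-404 + ((-159 - 161) - 62))*(-170) = (-404 + (-320 - 62))*(-170) = (-404 - 382)*(-170) = -786*(-170) = 133620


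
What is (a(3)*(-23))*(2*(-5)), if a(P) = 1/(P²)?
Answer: 230/9 ≈ 25.556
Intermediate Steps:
a(P) = P⁻²
(a(3)*(-23))*(2*(-5)) = (-23/3²)*(2*(-5)) = ((⅑)*(-23))*(-10) = -23/9*(-10) = 230/9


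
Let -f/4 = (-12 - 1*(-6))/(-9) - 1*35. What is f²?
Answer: 169744/9 ≈ 18860.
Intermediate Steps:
f = 412/3 (f = -4*((-12 - 1*(-6))/(-9) - 1*35) = -4*((-12 + 6)*(-⅑) - 35) = -4*(-6*(-⅑) - 35) = -4*(⅔ - 35) = -4*(-103/3) = 412/3 ≈ 137.33)
f² = (412/3)² = 169744/9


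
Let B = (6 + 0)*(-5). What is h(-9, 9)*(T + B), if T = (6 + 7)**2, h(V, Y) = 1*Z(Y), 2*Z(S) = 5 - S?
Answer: -278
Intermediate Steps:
Z(S) = 5/2 - S/2 (Z(S) = (5 - S)/2 = 5/2 - S/2)
h(V, Y) = 5/2 - Y/2 (h(V, Y) = 1*(5/2 - Y/2) = 5/2 - Y/2)
B = -30 (B = 6*(-5) = -30)
T = 169 (T = 13**2 = 169)
h(-9, 9)*(T + B) = (5/2 - 1/2*9)*(169 - 30) = (5/2 - 9/2)*139 = -2*139 = -278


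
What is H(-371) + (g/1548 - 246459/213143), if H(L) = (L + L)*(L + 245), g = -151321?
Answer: 30814617440653/329945364 ≈ 93393.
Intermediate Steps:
H(L) = 2*L*(245 + L) (H(L) = (2*L)*(245 + L) = 2*L*(245 + L))
H(-371) + (g/1548 - 246459/213143) = 2*(-371)*(245 - 371) + (-151321/1548 - 246459/213143) = 2*(-371)*(-126) + (-151321*1/1548 - 246459*1/213143) = 93492 + (-151321/1548 - 246459/213143) = 93492 - 32634530435/329945364 = 30814617440653/329945364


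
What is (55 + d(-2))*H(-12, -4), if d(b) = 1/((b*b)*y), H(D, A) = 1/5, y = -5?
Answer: 1099/100 ≈ 10.990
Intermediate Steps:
H(D, A) = ⅕
d(b) = -1/(5*b²) (d(b) = 1/((b*b)*(-5)) = 1/(b²*(-5)) = 1/(-5*b²) = -1/(5*b²))
(55 + d(-2))*H(-12, -4) = (55 - ⅕/(-2)²)*(⅕) = (55 - ⅕*¼)*(⅕) = (55 - 1/20)*(⅕) = (1099/20)*(⅕) = 1099/100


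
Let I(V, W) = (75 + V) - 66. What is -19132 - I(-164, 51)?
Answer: -18977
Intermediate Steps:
I(V, W) = 9 + V
-19132 - I(-164, 51) = -19132 - (9 - 164) = -19132 - 1*(-155) = -19132 + 155 = -18977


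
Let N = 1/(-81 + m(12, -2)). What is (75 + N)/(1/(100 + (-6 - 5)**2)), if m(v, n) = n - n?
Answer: 1342354/81 ≈ 16572.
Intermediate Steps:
m(v, n) = 0
N = -1/81 (N = 1/(-81 + 0) = 1/(-81) = -1/81 ≈ -0.012346)
(75 + N)/(1/(100 + (-6 - 5)**2)) = (75 - 1/81)/(1/(100 + (-6 - 5)**2)) = (6074/81)/1/(100 + (-11)**2) = (6074/81)/1/(100 + 121) = (6074/81)/1/221 = (6074/81)/(1/221) = 221*(6074/81) = 1342354/81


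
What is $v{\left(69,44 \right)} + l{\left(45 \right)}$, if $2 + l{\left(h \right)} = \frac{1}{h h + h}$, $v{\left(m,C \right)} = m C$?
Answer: $\frac{6280381}{2070} \approx 3034.0$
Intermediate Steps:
$v{\left(m,C \right)} = C m$
$l{\left(h \right)} = -2 + \frac{1}{h + h^{2}}$ ($l{\left(h \right)} = -2 + \frac{1}{h h + h} = -2 + \frac{1}{h^{2} + h} = -2 + \frac{1}{h + h^{2}}$)
$v{\left(69,44 \right)} + l{\left(45 \right)} = 44 \cdot 69 + \frac{1 - 90 - 2 \cdot 45^{2}}{45 \left(1 + 45\right)} = 3036 + \frac{1 - 90 - 4050}{45 \cdot 46} = 3036 + \frac{1}{45} \cdot \frac{1}{46} \left(1 - 90 - 4050\right) = 3036 + \frac{1}{45} \cdot \frac{1}{46} \left(-4139\right) = 3036 - \frac{4139}{2070} = \frac{6280381}{2070}$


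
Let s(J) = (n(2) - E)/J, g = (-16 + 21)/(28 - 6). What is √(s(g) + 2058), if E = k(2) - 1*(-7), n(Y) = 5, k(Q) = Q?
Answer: √51010/5 ≈ 45.171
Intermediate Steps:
E = 9 (E = 2 - 1*(-7) = 2 + 7 = 9)
g = 5/22 ≈ 0.22727
s(J) = -4/J (s(J) = (5 - 1*9)/J = (5 - 9)/J = -4/J)
√(s(g) + 2058) = √(-4/5/22 + 2058) = √(-4*22/5 + 2058) = √(-88/5 + 2058) = √(10202/5) = √51010/5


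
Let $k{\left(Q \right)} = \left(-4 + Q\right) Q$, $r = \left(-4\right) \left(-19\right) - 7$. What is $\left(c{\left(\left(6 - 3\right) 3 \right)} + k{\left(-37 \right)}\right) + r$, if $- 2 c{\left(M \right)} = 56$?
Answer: $1558$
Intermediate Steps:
$r = 69$ ($r = 76 - 7 = 69$)
$c{\left(M \right)} = -28$ ($c{\left(M \right)} = \left(- \frac{1}{2}\right) 56 = -28$)
$k{\left(Q \right)} = Q \left(-4 + Q\right)$
$\left(c{\left(\left(6 - 3\right) 3 \right)} + k{\left(-37 \right)}\right) + r = \left(-28 - 37 \left(-4 - 37\right)\right) + 69 = \left(-28 - -1517\right) + 69 = \left(-28 + 1517\right) + 69 = 1489 + 69 = 1558$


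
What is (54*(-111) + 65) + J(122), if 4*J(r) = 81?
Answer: -23635/4 ≈ -5908.8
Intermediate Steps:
J(r) = 81/4 (J(r) = (¼)*81 = 81/4)
(54*(-111) + 65) + J(122) = (54*(-111) + 65) + 81/4 = (-5994 + 65) + 81/4 = -5929 + 81/4 = -23635/4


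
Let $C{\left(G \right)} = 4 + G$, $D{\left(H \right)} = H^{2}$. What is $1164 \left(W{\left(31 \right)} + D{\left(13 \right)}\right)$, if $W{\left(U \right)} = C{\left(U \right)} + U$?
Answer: $273540$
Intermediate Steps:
$W{\left(U \right)} = 4 + 2 U$ ($W{\left(U \right)} = \left(4 + U\right) + U = 4 + 2 U$)
$1164 \left(W{\left(31 \right)} + D{\left(13 \right)}\right) = 1164 \left(\left(4 + 2 \cdot 31\right) + 13^{2}\right) = 1164 \left(\left(4 + 62\right) + 169\right) = 1164 \left(66 + 169\right) = 1164 \cdot 235 = 273540$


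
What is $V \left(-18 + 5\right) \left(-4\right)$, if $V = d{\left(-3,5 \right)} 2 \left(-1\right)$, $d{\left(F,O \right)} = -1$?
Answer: $104$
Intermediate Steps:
$V = 2$ ($V = \left(-1\right) 2 \left(-1\right) = \left(-2\right) \left(-1\right) = 2$)
$V \left(-18 + 5\right) \left(-4\right) = 2 \left(-18 + 5\right) \left(-4\right) = 2 \left(-13\right) \left(-4\right) = \left(-26\right) \left(-4\right) = 104$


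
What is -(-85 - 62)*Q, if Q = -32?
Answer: -4704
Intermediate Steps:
-(-85 - 62)*Q = -(-85 - 62)*(-32) = -(-147)*(-32) = -1*4704 = -4704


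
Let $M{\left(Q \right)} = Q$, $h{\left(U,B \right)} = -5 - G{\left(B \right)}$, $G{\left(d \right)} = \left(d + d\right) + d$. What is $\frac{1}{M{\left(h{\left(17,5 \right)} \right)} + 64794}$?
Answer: $\frac{1}{64774} \approx 1.5438 \cdot 10^{-5}$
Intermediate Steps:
$G{\left(d \right)} = 3 d$ ($G{\left(d \right)} = 2 d + d = 3 d$)
$h{\left(U,B \right)} = -5 - 3 B$
$\frac{1}{M{\left(h{\left(17,5 \right)} \right)} + 64794} = \frac{1}{\left(-5 - 15\right) + 64794} = \frac{1}{-20 + 64794} = \frac{1}{64774}$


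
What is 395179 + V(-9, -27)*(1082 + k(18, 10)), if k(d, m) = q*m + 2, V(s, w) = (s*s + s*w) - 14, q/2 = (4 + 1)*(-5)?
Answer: 576219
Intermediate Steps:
q = -50 (q = 2*((4 + 1)*(-5)) = 2*(5*(-5)) = 2*(-25) = -50)
V(s, w) = -14 + s**2 + s*w (V(s, w) = (s**2 + s*w) - 14 = -14 + s**2 + s*w)
k(d, m) = 2 - 50*m (k(d, m) = -50*m + 2 = 2 - 50*m)
395179 + V(-9, -27)*(1082 + k(18, 10)) = 395179 + (-14 + (-9)**2 - 9*(-27))*(1082 + (2 - 50*10)) = 395179 + (-14 + 81 + 243)*(1082 + (2 - 500)) = 395179 + 310*(1082 - 498) = 395179 + 310*584 = 395179 + 181040 = 576219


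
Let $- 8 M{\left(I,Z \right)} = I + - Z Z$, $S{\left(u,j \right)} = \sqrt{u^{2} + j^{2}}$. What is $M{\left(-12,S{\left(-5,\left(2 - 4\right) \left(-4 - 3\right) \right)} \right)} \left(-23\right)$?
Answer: $- \frac{5359}{8} \approx -669.88$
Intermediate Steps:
$S{\left(u,j \right)} = \sqrt{j^{2} + u^{2}}$
$M{\left(I,Z \right)} = - \frac{I}{8} + \frac{Z^{2}}{8}$ ($M{\left(I,Z \right)} = - \frac{I + - Z Z}{8} = - \frac{I - Z^{2}}{8} = - \frac{I}{8} + \frac{Z^{2}}{8}$)
$M{\left(-12,S{\left(-5,\left(2 - 4\right) \left(-4 - 3\right) \right)} \right)} \left(-23\right) = \left(\left(- \frac{1}{8}\right) \left(-12\right) + \frac{\left(\sqrt{\left(\left(2 - 4\right) \left(-4 - 3\right)\right)^{2} + \left(-5\right)^{2}}\right)^{2}}{8}\right) \left(-23\right) = \left(\frac{3}{2} + \frac{\left(\sqrt{\left(\left(-2\right) \left(-7\right)\right)^{2} + 25}\right)^{2}}{8}\right) \left(-23\right) = \left(\frac{3}{2} + \frac{\left(\sqrt{14^{2} + 25}\right)^{2}}{8}\right) \left(-23\right) = \left(\frac{3}{2} + \frac{\left(\sqrt{196 + 25}\right)^{2}}{8}\right) \left(-23\right) = \left(\frac{3}{2} + \frac{\left(\sqrt{221}\right)^{2}}{8}\right) \left(-23\right) = \left(\frac{3}{2} + \frac{1}{8} \cdot 221\right) \left(-23\right) = \left(\frac{3}{2} + \frac{221}{8}\right) \left(-23\right) = \frac{233}{8} \left(-23\right) = - \frac{5359}{8}$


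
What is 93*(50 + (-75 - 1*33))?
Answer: -5394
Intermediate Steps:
93*(50 + (-75 - 1*33)) = 93*(50 + (-75 - 33)) = 93*(50 - 108) = 93*(-58) = -5394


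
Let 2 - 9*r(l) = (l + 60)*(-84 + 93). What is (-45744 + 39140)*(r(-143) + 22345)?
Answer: -1333043816/9 ≈ -1.4812e+8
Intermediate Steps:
r(l) = -538/9 - l (r(l) = 2/9 - (l + 60)*(-84 + 93)/9 = 2/9 - (60 + l)*9/9 = 2/9 - (540 + 9*l)/9 = 2/9 + (-60 - l) = -538/9 - l)
(-45744 + 39140)*(r(-143) + 22345) = (-45744 + 39140)*((-538/9 - 1*(-143)) + 22345) = -6604*((-538/9 + 143) + 22345) = -6604*(749/9 + 22345) = -6604*201854/9 = -1333043816/9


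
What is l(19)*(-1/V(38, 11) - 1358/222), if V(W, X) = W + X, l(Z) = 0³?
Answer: 0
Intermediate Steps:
l(Z) = 0
l(19)*(-1/V(38, 11) - 1358/222) = 0*(-1/(38 + 11) - 1358/222) = 0*(-1/49 - 1358*1/222) = 0*(-1*1/49 - 679/111) = 0*(-1/49 - 679/111) = 0*(-33382/5439) = 0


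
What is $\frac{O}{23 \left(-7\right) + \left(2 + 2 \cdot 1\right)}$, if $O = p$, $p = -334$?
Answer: $\frac{334}{157} \approx 2.1274$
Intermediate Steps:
$O = -334$
$\frac{O}{23 \left(-7\right) + \left(2 + 2 \cdot 1\right)} = - \frac{334}{23 \left(-7\right) + \left(2 + 2 \cdot 1\right)} = - \frac{334}{-161 + \left(2 + 2\right)} = - \frac{334}{-161 + 4} = - \frac{334}{-157} = \left(-334\right) \left(- \frac{1}{157}\right) = \frac{334}{157}$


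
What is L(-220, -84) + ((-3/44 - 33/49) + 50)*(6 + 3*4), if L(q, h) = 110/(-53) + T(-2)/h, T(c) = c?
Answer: 75810986/85701 ≈ 884.60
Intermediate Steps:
L(q, h) = -110/53 - 2/h (L(q, h) = 110/(-53) - 2/h = 110*(-1/53) - 2/h = -110/53 - 2/h)
L(-220, -84) + ((-3/44 - 33/49) + 50)*(6 + 3*4) = (-110/53 - 2/(-84)) + ((-3/44 - 33/49) + 50)*(6 + 3*4) = (-110/53 - 2*(-1/84)) + ((-3*1/44 - 33*1/49) + 50)*(6 + 12) = (-110/53 + 1/42) + ((-3/44 - 33/49) + 50)*18 = -4567/2226 + (-1599/2156 + 50)*18 = -4567/2226 + (106201/2156)*18 = -4567/2226 + 955809/1078 = 75810986/85701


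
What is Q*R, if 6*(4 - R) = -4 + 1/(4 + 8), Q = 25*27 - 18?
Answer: 24455/8 ≈ 3056.9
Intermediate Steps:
Q = 657 (Q = 675 - 18 = 657)
R = 335/72 (R = 4 - (-4 + 1/(4 + 8))/6 = 4 - (-4 + 1/12)/6 = 4 - 1/6*(-47/12) = 4 + 47/72 = 335/72 ≈ 4.6528)
Q*R = 657*(335/72) = 24455/8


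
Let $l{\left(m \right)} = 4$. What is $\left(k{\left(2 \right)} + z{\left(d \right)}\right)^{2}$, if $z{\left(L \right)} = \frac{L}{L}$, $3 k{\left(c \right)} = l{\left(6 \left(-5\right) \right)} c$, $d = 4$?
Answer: $\frac{121}{9} \approx 13.444$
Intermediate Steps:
$k{\left(c \right)} = \frac{4 c}{3}$
$z{\left(L \right)} = 1$
$\left(k{\left(2 \right)} + z{\left(d \right)}\right)^{2} = \left(\frac{4}{3} \cdot 2 + 1\right)^{2} = \left(\frac{8}{3} + 1\right)^{2} = \left(\frac{11}{3}\right)^{2} = \frac{121}{9}$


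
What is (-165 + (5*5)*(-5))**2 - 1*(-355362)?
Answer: 439462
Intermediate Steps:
(-165 + (5*5)*(-5))**2 - 1*(-355362) = (-165 + 25*(-5))**2 + 355362 = (-165 - 125)**2 + 355362 = (-290)**2 + 355362 = 84100 + 355362 = 439462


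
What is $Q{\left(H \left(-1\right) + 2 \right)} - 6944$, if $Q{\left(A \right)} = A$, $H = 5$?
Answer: $-6947$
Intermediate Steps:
$Q{\left(H \left(-1\right) + 2 \right)} - 6944 = \left(5 \left(-1\right) + 2\right) - 6944 = \left(-5 + 2\right) - 6944 = -3 - 6944 = -6947$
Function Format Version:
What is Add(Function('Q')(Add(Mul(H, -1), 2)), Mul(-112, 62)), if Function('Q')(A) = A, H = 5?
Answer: -6947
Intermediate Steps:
Add(Function('Q')(Add(Mul(H, -1), 2)), Mul(-112, 62)) = Add(Add(Mul(5, -1), 2), Mul(-112, 62)) = Add(Add(-5, 2), -6944) = Add(-3, -6944) = -6947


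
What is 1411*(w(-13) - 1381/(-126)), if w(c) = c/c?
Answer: 2126377/126 ≈ 16876.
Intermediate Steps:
w(c) = 1
1411*(w(-13) - 1381/(-126)) = 1411*(1 - 1381/(-126)) = 1411*(1 - 1381*(-1/126)) = 1411*(1 + 1381/126) = 1411*(1507/126) = 2126377/126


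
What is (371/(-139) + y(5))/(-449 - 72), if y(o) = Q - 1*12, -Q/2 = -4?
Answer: 927/72419 ≈ 0.012801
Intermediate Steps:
Q = 8 (Q = -2*(-4) = 8)
y(o) = -4 (y(o) = 8 - 1*12 = 8 - 12 = -4)
(371/(-139) + y(5))/(-449 - 72) = (371/(-139) - 4)/(-449 - 72) = (371*(-1/139) - 4)/(-521) = (-371/139 - 4)*(-1/521) = -927/139*(-1/521) = 927/72419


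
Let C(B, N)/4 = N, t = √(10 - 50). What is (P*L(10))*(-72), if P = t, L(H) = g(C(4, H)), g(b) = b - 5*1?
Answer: -5040*I*√10 ≈ -15938.0*I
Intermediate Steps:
t = 2*I*√10 (t = √(-40) = 2*I*√10 ≈ 6.3246*I)
C(B, N) = 4*N
g(b) = -5 + b (g(b) = b - 5 = -5 + b)
L(H) = -5 + 4*H
P = 2*I*√10 ≈ 6.3246*I
(P*L(10))*(-72) = ((2*I*√10)*(-5 + 4*10))*(-72) = ((2*I*√10)*(-5 + 40))*(-72) = ((2*I*√10)*35)*(-72) = (70*I*√10)*(-72) = -5040*I*√10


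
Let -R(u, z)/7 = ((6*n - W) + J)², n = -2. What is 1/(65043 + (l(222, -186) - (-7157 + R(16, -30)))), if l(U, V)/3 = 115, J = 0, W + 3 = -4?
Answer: 1/72720 ≈ 1.3751e-5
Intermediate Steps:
W = -7 (W = -3 - 4 = -7)
l(U, V) = 345 (l(U, V) = 3*115 = 345)
R(u, z) = -175 (R(u, z) = -7*((6*(-2) - 1*(-7)) + 0)² = -7*((-12 + 7) + 0)² = -7*(-5 + 0)² = -7*(-5)² = -7*25 = -175)
1/(65043 + (l(222, -186) - (-7157 + R(16, -30)))) = 1/(65043 + (345 - (-7157 - 175))) = 1/(65043 + (345 - 1*(-7332))) = 1/(65043 + (345 + 7332)) = 1/(65043 + 7677) = 1/72720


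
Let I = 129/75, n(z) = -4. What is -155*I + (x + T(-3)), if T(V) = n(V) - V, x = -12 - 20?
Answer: -1498/5 ≈ -299.60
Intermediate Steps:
x = -32
I = 43/25 (I = 129*(1/75) = 43/25 ≈ 1.7200)
T(V) = -4 - V
-155*I + (x + T(-3)) = -155*43/25 + (-32 + (-4 - 1*(-3))) = -1333/5 + (-32 + (-4 + 3)) = -1333/5 + (-32 - 1) = -1333/5 - 33 = -1498/5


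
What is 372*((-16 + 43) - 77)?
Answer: -18600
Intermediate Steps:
372*((-16 + 43) - 77) = 372*(27 - 77) = 372*(-50) = -18600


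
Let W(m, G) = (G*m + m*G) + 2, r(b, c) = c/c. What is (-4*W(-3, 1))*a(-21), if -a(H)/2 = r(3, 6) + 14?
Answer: -480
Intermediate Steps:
r(b, c) = 1
W(m, G) = 2 + 2*G*m (W(m, G) = (G*m + G*m) + 2 = 2*G*m + 2 = 2 + 2*G*m)
a(H) = -30 (a(H) = -2*(1 + 14) = -2*15 = -30)
(-4*W(-3, 1))*a(-21) = -4*(2 + 2*1*(-3))*(-30) = -4*(2 - 6)*(-30) = -4*(-4)*(-30) = 16*(-30) = -480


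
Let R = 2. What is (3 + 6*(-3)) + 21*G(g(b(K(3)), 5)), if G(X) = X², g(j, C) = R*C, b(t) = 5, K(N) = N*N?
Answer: 2085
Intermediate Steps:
K(N) = N²
g(j, C) = 2*C
(3 + 6*(-3)) + 21*G(g(b(K(3)), 5)) = (3 + 6*(-3)) + 21*(2*5)² = (3 - 18) + 21*10² = -15 + 21*100 = -15 + 2100 = 2085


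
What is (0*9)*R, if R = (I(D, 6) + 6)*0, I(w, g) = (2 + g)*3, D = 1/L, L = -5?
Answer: 0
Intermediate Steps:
D = -1/5 (D = 1/(-5) = -1/5 ≈ -0.20000)
I(w, g) = 6 + 3*g
R = 0 (R = ((6 + 3*6) + 6)*0 = ((6 + 18) + 6)*0 = (24 + 6)*0 = 30*0 = 0)
(0*9)*R = (0*9)*0 = 0*0 = 0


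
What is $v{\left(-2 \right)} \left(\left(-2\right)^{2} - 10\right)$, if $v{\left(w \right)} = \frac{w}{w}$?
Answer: $-6$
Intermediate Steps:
$v{\left(w \right)} = 1$
$v{\left(-2 \right)} \left(\left(-2\right)^{2} - 10\right) = 1 \left(\left(-2\right)^{2} - 10\right) = 1 \left(4 - 10\right) = 1 \left(-6\right) = -6$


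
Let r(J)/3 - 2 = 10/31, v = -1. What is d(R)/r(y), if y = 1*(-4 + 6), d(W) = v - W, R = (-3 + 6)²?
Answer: -155/108 ≈ -1.4352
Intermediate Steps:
R = 9 (R = 3² = 9)
d(W) = -1 - W
y = 2 (y = 1*2 = 2)
r(J) = 216/31 (r(J) = 6 + 3*(10/31) = 6 + 30/31 = 216/31)
d(R)/r(y) = (-1 - 1*9)/(216/31) = (-1 - 9)*(31/216) = -10*31/216 = -155/108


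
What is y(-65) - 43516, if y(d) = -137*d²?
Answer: -622341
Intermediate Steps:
y(-65) - 43516 = -137*(-65)² - 43516 = -137*4225 - 43516 = -578825 - 43516 = -622341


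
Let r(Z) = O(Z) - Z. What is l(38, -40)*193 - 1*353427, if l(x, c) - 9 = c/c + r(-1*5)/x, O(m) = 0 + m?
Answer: -351497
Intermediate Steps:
O(m) = m
r(Z) = 0 (r(Z) = Z - Z = 0)
l(x, c) = 10 (l(x, c) = 9 + (c/c + 0/x) = 9 + (1 + 0) = 9 + 1 = 10)
l(38, -40)*193 - 1*353427 = 10*193 - 1*353427 = 1930 - 353427 = -351497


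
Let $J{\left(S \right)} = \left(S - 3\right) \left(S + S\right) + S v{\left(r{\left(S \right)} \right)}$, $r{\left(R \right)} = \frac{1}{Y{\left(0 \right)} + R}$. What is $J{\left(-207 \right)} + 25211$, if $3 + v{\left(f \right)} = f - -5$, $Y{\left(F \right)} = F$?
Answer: $111738$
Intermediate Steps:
$r{\left(R \right)} = \frac{1}{R}$ ($r{\left(R \right)} = \frac{1}{0 + R} = \frac{1}{R}$)
$v{\left(f \right)} = 2 + f$ ($v{\left(f \right)} = -3 + \left(f - -5\right) = -3 + \left(f + 5\right) = -3 + \left(5 + f\right) = 2 + f$)
$J{\left(S \right)} = S \left(2 + \frac{1}{S}\right) + 2 S \left(-3 + S\right)$ ($J{\left(S \right)} = \left(S - 3\right) \left(S + S\right) + S \left(2 + \frac{1}{S}\right) = \left(-3 + S\right) 2 S + S \left(2 + \frac{1}{S}\right) = 2 S \left(-3 + S\right) + S \left(2 + \frac{1}{S}\right) = S \left(2 + \frac{1}{S}\right) + 2 S \left(-3 + S\right)$)
$J{\left(-207 \right)} + 25211 = \left(1 - -828 + 2 \left(-207\right)^{2}\right) + 25211 = \left(1 + 828 + 2 \cdot 42849\right) + 25211 = \left(1 + 828 + 85698\right) + 25211 = 86527 + 25211 = 111738$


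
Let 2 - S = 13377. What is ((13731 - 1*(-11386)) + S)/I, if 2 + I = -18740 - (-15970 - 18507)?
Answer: 3914/5245 ≈ 0.74623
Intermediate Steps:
S = -13375 (S = 2 - 1*13377 = 2 - 13377 = -13375)
I = 15735 (I = -2 + (-18740 - (-15970 - 18507)) = -2 + (-18740 - 1*(-34477)) = -2 + (-18740 + 34477) = -2 + 15737 = 15735)
((13731 - 1*(-11386)) + S)/I = ((13731 - 1*(-11386)) - 13375)/15735 = ((13731 + 11386) - 13375)*(1/15735) = (25117 - 13375)*(1/15735) = 11742*(1/15735) = 3914/5245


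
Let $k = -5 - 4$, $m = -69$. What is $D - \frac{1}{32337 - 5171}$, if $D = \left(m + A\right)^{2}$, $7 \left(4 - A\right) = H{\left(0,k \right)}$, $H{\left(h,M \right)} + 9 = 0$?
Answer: $\frac{5403752007}{1331134} \approx 4059.5$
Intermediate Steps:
$k = -9$
$H{\left(h,M \right)} = -9$ ($H{\left(h,M \right)} = -9 + 0 = -9$)
$A = \frac{37}{7}$ ($A = 4 - - \frac{9}{7} = 4 + \frac{9}{7} = \frac{37}{7} \approx 5.2857$)
$D = \frac{198916}{49}$ ($D = \left(-69 + \frac{37}{7}\right)^{2} = \left(- \frac{446}{7}\right)^{2} = \frac{198916}{49} \approx 4059.5$)
$D - \frac{1}{32337 - 5171} = \frac{198916}{49} - \frac{1}{32337 - 5171} = \frac{198916}{49} - \frac{1}{27166} = \frac{5403752007}{1331134}$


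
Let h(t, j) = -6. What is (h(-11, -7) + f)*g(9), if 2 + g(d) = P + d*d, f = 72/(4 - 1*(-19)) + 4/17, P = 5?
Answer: -86520/391 ≈ -221.28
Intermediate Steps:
f = 1316/391 (f = 72/(4 + 19) + 4*(1/17) = 72/23 + 4/17 = 1316/391 ≈ 3.3657)
g(d) = 3 + d² (g(d) = -2 + (5 + d*d) = -2 + (5 + d²) = 3 + d²)
(h(-11, -7) + f)*g(9) = (-6 + 1316/391)*(3 + 9²) = -1030*(3 + 81)/391 = -1030/391*84 = -86520/391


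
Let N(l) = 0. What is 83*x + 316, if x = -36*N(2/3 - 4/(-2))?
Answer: 316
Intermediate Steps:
x = 0 (x = -36*0 = 0)
83*x + 316 = 83*0 + 316 = 0 + 316 = 316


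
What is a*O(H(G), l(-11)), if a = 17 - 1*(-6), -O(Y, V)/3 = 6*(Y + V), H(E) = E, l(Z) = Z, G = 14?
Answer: -1242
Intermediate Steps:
O(Y, V) = -18*V - 18*Y (O(Y, V) = -18*(Y + V) = -18*(V + Y) = -3*(6*V + 6*Y) = -18*V - 18*Y)
a = 23 (a = 17 + 6 = 23)
a*O(H(G), l(-11)) = 23*(-18*(-11) - 18*14) = 23*(198 - 252) = 23*(-54) = -1242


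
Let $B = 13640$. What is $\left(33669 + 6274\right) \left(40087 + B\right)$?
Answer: $2146017561$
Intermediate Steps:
$\left(33669 + 6274\right) \left(40087 + B\right) = \left(33669 + 6274\right) \left(40087 + 13640\right) = 39943 \cdot 53727 = 2146017561$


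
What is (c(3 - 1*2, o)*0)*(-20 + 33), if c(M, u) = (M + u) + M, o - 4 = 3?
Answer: 0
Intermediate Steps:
o = 7 (o = 4 + 3 = 7)
c(M, u) = u + 2*M
(c(3 - 1*2, o)*0)*(-20 + 33) = ((7 + 2*(3 - 1*2))*0)*(-20 + 33) = ((7 + 2*(3 - 2))*0)*13 = ((7 + 2*1)*0)*13 = ((7 + 2)*0)*13 = (9*0)*13 = 0*13 = 0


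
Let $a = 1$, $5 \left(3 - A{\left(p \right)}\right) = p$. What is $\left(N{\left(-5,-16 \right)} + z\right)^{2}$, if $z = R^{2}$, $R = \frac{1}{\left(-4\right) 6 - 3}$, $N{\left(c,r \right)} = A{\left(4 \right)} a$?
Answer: $\frac{64384576}{13286025} \approx 4.846$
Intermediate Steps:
$A{\left(p \right)} = 3 - \frac{p}{5}$
$N{\left(c,r \right)} = \frac{11}{5}$ ($N{\left(c,r \right)} = \left(3 - \frac{4}{5}\right) 1 = \frac{11}{5} \cdot 1 = \frac{11}{5}$)
$R = - \frac{1}{27}$ ($R = \frac{1}{-24 - 3} = \frac{1}{-27} = - \frac{1}{27} \approx -0.037037$)
$z = \frac{1}{729}$ ($z = \left(- \frac{1}{27}\right)^{2} = \frac{1}{729} \approx 0.0013717$)
$\left(N{\left(-5,-16 \right)} + z\right)^{2} = \left(\frac{11}{5} + \frac{1}{729}\right)^{2} = \left(\frac{8024}{3645}\right)^{2} = \frac{64384576}{13286025}$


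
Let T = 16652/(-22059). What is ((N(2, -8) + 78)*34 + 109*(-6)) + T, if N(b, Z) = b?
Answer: 45557242/22059 ≈ 2065.2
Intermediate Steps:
T = -16652/22059 (T = 16652*(-1/22059) = -16652/22059 ≈ -0.75488)
((N(2, -8) + 78)*34 + 109*(-6)) + T = ((2 + 78)*34 + 109*(-6)) - 16652/22059 = (80*34 - 654) - 16652/22059 = (2720 - 654) - 16652/22059 = 2066 - 16652/22059 = 45557242/22059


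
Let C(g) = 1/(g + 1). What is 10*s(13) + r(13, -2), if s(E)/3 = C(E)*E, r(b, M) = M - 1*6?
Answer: 139/7 ≈ 19.857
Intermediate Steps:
r(b, M) = -6 + M (r(b, M) = M - 6 = -6 + M)
C(g) = 1/(1 + g)
s(E) = 3*E/(1 + E) (s(E) = 3*(E/(1 + E)) = 3*E/(1 + E))
10*s(13) + r(13, -2) = 10*(3*13/(1 + 13)) + (-6 - 2) = 10*(3*13/14) - 8 = 10*(3*13*(1/14)) - 8 = 10*(39/14) - 8 = 195/7 - 8 = 139/7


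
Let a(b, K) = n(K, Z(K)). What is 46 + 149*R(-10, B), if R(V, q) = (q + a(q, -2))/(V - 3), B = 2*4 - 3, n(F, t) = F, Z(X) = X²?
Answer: 151/13 ≈ 11.615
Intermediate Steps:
a(b, K) = K
B = 5 (B = 8 - 3 = 5)
R(V, q) = (-2 + q)/(-3 + V) (R(V, q) = (q - 2)/(V - 3) = (-2 + q)/(-3 + V))
46 + 149*R(-10, B) = 46 + 149*((-2 + 5)/(-3 - 10)) = 46 + 149*(3/(-13)) = 46 + 149*(-1/13*3) = 46 + 149*(-3/13) = 46 - 447/13 = 151/13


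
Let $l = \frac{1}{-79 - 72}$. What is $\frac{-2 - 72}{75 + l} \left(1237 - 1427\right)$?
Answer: $\frac{27935}{149} \approx 187.48$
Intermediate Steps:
$l = - \frac{1}{151}$ ($l = \frac{1}{-151} = - \frac{1}{151} \approx -0.0066225$)
$\frac{-2 - 72}{75 + l} \left(1237 - 1427\right) = \frac{-2 - 72}{75 - \frac{1}{151}} \left(1237 - 1427\right) = - \frac{74}{\frac{11324}{151}} \left(1237 - 1427\right) = \left(-74\right) \frac{151}{11324} \left(-190\right) = \left(- \frac{5587}{5662}\right) \left(-190\right) = \frac{27935}{149}$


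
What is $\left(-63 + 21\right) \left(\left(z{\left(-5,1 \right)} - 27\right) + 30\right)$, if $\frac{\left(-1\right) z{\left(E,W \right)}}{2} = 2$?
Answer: $42$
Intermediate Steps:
$z{\left(E,W \right)} = -4$ ($z{\left(E,W \right)} = \left(-2\right) 2 = -4$)
$\left(-63 + 21\right) \left(\left(z{\left(-5,1 \right)} - 27\right) + 30\right) = \left(-63 + 21\right) \left(\left(-4 - 27\right) + 30\right) = - 42 \left(-31 + 30\right) = \left(-42\right) \left(-1\right) = 42$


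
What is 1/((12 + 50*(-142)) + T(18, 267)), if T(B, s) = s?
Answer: -1/6821 ≈ -0.00014661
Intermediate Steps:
1/((12 + 50*(-142)) + T(18, 267)) = 1/((12 + 50*(-142)) + 267) = 1/((12 - 7100) + 267) = 1/(-7088 + 267) = 1/(-6821) = -1/6821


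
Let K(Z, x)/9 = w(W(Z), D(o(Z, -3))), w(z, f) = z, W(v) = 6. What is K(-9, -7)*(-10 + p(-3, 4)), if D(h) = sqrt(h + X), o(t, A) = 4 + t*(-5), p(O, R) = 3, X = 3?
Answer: -378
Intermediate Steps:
o(t, A) = 4 - 5*t
D(h) = sqrt(3 + h) (D(h) = sqrt(h + 3) = sqrt(3 + h))
K(Z, x) = 54 (K(Z, x) = 9*6 = 54)
K(-9, -7)*(-10 + p(-3, 4)) = 54*(-10 + 3) = 54*(-7) = -378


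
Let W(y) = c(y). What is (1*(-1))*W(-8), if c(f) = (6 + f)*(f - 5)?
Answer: -26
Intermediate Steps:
c(f) = (-5 + f)*(6 + f) (c(f) = (6 + f)*(-5 + f) = (-5 + f)*(6 + f))
W(y) = -30 + y + y²
(1*(-1))*W(-8) = (1*(-1))*(-30 - 8 + (-8)²) = -(-30 - 8 + 64) = -1*26 = -26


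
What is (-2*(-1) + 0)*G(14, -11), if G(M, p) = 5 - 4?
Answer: 2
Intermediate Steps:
G(M, p) = 1
(-2*(-1) + 0)*G(14, -11) = (-2*(-1) + 0)*1 = (2 + 0)*1 = 2*1 = 2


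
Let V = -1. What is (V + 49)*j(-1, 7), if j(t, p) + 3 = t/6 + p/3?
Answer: -40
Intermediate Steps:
j(t, p) = -3 + p/3 + t/6 (j(t, p) = -3 + (t/6 + p/3) = -3 + (p/3 + t/6) = -3 + p/3 + t/6)
(V + 49)*j(-1, 7) = (-1 + 49)*(-3 + (1/3)*7 + (1/6)*(-1)) = 48*(-3 + 7/3 - 1/6) = 48*(-5/6) = -40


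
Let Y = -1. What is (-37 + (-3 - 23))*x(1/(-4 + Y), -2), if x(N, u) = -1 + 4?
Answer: -189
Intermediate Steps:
x(N, u) = 3
(-37 + (-3 - 23))*x(1/(-4 + Y), -2) = (-37 + (-3 - 23))*3 = (-37 - 26)*3 = -63*3 = -189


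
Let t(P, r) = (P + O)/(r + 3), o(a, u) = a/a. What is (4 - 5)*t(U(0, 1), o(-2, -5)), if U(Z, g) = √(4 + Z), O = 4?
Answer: -3/2 ≈ -1.5000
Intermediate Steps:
o(a, u) = 1
t(P, r) = (4 + P)/(3 + r) (t(P, r) = (P + 4)/(r + 3) = (4 + P)/(3 + r))
(4 - 5)*t(U(0, 1), o(-2, -5)) = (4 - 5)*((4 + √(4 + 0))/(3 + 1)) = -(4 + √4)/4 = -(4 + 2)/4 = -6/4 = -1*3/2 = -3/2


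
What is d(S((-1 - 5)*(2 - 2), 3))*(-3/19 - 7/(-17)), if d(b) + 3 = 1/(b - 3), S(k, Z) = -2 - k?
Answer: -1312/1615 ≈ -0.81238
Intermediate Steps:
d(b) = -3 + 1/(-3 + b) (d(b) = -3 + 1/(b - 3) = -3 + 1/(-3 + b))
d(S((-1 - 5)*(2 - 2), 3))*(-3/19 - 7/(-17)) = ((10 - 3*(-2 - (-1 - 5)*(2 - 2)))/(-3 + (-2 - (-1 - 5)*(2 - 2))))*(-3/19 - 7/(-17)) = ((10 - 3*(-2 - (-6)*0))/(-3 + (-2 - (-6)*0)))*(-3*1/19 - 7*(-1/17)) = ((10 - 3*(-2 - 1*0))/(-3 + (-2 - 1*0)))*(-3/19 + 7/17) = ((10 - 3*(-2 + 0))/(-3 + (-2 + 0)))*(82/323) = ((10 - 3*(-2))/(-3 - 2))*(82/323) = ((10 + 6)/(-5))*(82/323) = -1/5*16*(82/323) = -16/5*82/323 = -1312/1615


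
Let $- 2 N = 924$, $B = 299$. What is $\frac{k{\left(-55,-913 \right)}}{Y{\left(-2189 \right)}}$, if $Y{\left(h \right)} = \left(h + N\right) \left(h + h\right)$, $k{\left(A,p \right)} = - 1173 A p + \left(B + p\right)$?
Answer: $- \frac{58902809}{11606078} \approx -5.0752$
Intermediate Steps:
$k{\left(A,p \right)} = 299 + p - 1173 A p$ ($k{\left(A,p \right)} = - 1173 A p + \left(299 + p\right) = 299 + p - 1173 A p$)
$N = -462$ ($N = \left(- \frac{1}{2}\right) 924 = -462$)
$Y{\left(h \right)} = 2 h \left(-462 + h\right)$ ($Y{\left(h \right)} = \left(h - 462\right) \left(h + h\right) = \left(-462 + h\right) 2 h = 2 h \left(-462 + h\right)$)
$\frac{k{\left(-55,-913 \right)}}{Y{\left(-2189 \right)}} = \frac{299 - 913 - \left(-64515\right) \left(-913\right)}{2 \left(-2189\right) \left(-462 - 2189\right)} = \frac{299 - 913 - 58902195}{2 \left(-2189\right) \left(-2651\right)} = - \frac{58902809}{11606078}$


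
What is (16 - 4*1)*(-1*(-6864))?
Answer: 82368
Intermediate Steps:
(16 - 4*1)*(-1*(-6864)) = (16 - 4)*6864 = 12*6864 = 82368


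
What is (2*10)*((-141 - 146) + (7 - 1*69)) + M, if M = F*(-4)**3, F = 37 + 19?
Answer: -10564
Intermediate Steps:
F = 56
M = -3584 (M = 56*(-4)**3 = 56*(-64) = -3584)
(2*10)*((-141 - 146) + (7 - 1*69)) + M = (2*10)*((-141 - 146) + (7 - 1*69)) - 3584 = 20*(-287 + (7 - 69)) - 3584 = 20*(-287 - 62) - 3584 = 20*(-349) - 3584 = -6980 - 3584 = -10564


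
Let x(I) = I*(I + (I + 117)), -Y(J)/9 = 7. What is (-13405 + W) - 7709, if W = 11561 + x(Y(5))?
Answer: -8986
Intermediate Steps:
Y(J) = -63 (Y(J) = -9*7 = -63)
x(I) = I*(117 + 2*I) (x(I) = I*(I + (117 + I)) = I*(117 + 2*I))
W = 12128 (W = 11561 - 63*(117 + 2*(-63)) = 11561 - 63*(117 - 126) = 11561 - 63*(-9) = 11561 + 567 = 12128)
(-13405 + W) - 7709 = (-13405 + 12128) - 7709 = -1277 - 7709 = -8986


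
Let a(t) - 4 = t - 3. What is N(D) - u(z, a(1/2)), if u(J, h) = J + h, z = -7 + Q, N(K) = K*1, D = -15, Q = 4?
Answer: -27/2 ≈ -13.500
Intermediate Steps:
a(t) = 1 + t (a(t) = 4 + (t - 3) = 4 + (-3 + t) = 1 + t)
N(K) = K
z = -3 (z = -7 + 4 = -3)
N(D) - u(z, a(1/2)) = -15 - (-3 + (1 + 1/2)) = -15 - (-3 + (1 + ½)) = -15 - (-3 + 3/2) = -15 - 1*(-3/2) = -15 + 3/2 = -27/2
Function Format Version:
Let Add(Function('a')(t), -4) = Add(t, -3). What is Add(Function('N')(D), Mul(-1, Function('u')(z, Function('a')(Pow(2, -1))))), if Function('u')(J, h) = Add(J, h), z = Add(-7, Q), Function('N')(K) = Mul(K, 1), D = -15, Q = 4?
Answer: Rational(-27, 2) ≈ -13.500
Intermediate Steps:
Function('a')(t) = Add(1, t) (Function('a')(t) = Add(4, Add(t, -3)) = Add(4, Add(-3, t)) = Add(1, t))
Function('N')(K) = K
z = -3 (z = Add(-7, 4) = -3)
Add(Function('N')(D), Mul(-1, Function('u')(z, Function('a')(Pow(2, -1))))) = Add(-15, Mul(-1, Add(-3, Add(1, Pow(2, -1))))) = Add(-15, Mul(-1, Add(-3, Add(1, Rational(1, 2))))) = Add(-15, Mul(-1, Add(-3, Rational(3, 2)))) = Add(-15, Mul(-1, Rational(-3, 2))) = Add(-15, Rational(3, 2)) = Rational(-27, 2)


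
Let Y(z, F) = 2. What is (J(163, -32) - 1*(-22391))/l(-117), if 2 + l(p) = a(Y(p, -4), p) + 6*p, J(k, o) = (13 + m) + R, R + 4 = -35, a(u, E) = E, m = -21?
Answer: -22344/821 ≈ -27.216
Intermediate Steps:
R = -39 (R = -4 - 35 = -39)
J(k, o) = -47 (J(k, o) = (13 - 21) - 39 = -8 - 39 = -47)
l(p) = -2 + 7*p (l(p) = -2 + (p + 6*p) = -2 + 7*p)
(J(163, -32) - 1*(-22391))/l(-117) = (-47 - 1*(-22391))/(-2 + 7*(-117)) = (-47 + 22391)/(-2 - 819) = 22344/(-821) = 22344*(-1/821) = -22344/821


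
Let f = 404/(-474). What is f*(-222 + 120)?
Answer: 6868/79 ≈ 86.937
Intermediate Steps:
f = -202/237 (f = 404*(-1/474) = -202/237 ≈ -0.85232)
f*(-222 + 120) = -202*(-222 + 120)/237 = -202/237*(-102) = 6868/79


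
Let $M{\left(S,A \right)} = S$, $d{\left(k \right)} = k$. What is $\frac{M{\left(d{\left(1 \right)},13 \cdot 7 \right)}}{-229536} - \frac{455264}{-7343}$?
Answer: $\frac{104499470161}{1685482848} \approx 62.0$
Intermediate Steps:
$\frac{M{\left(d{\left(1 \right)},13 \cdot 7 \right)}}{-229536} - \frac{455264}{-7343} = 1 \frac{1}{-229536} - \frac{455264}{-7343} = 1 \left(- \frac{1}{229536}\right) - - \frac{455264}{7343} = - \frac{1}{229536} + \frac{455264}{7343} = \frac{104499470161}{1685482848}$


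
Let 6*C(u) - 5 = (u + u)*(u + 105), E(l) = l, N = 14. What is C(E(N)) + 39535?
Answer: 240547/6 ≈ 40091.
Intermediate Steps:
C(u) = 5/6 + u*(105 + u)/3 (C(u) = 5/6 + ((u + u)*(u + 105))/6 = 5/6 + ((2*u)*(105 + u))/6 = 5/6 + (2*u*(105 + u))/6 = 5/6 + u*(105 + u)/3)
C(E(N)) + 39535 = (5/6 + 35*14 + (1/3)*14**2) + 39535 = (5/6 + 490 + (1/3)*196) + 39535 = (5/6 + 490 + 196/3) + 39535 = 3337/6 + 39535 = 240547/6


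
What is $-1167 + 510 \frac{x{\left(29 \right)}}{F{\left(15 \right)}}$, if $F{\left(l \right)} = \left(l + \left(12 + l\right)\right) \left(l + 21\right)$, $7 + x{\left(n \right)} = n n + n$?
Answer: $- \frac{220729}{252} \approx -875.91$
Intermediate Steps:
$x{\left(n \right)} = -7 + n + n^{2}$ ($x{\left(n \right)} = -7 + \left(n n + n\right) = -7 + \left(n^{2} + n\right) = -7 + \left(n + n^{2}\right) = -7 + n + n^{2}$)
$F{\left(l \right)} = \left(12 + 2 l\right) \left(21 + l\right)$
$-1167 + 510 \frac{x{\left(29 \right)}}{F{\left(15 \right)}} = -1167 + 510 \frac{-7 + 29 + 29^{2}}{252 + 2 \cdot 15^{2} + 54 \cdot 15} = -1167 + 510 \frac{-7 + 29 + 841}{252 + 2 \cdot 225 + 810} = -1167 + 510 \frac{863}{252 + 450 + 810} = -1167 + 510 \cdot \frac{863}{1512} = -1167 + \frac{73355}{252} = - \frac{220729}{252}$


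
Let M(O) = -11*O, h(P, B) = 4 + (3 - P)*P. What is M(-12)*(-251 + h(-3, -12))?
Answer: -34980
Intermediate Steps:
h(P, B) = 4 + P*(3 - P)
M(-12)*(-251 + h(-3, -12)) = (-11*(-12))*(-251 + (4 - 1*(-3)² + 3*(-3))) = 132*(-251 + (4 - 1*9 - 9)) = 132*(-251 + (4 - 9 - 9)) = 132*(-251 - 14) = 132*(-265) = -34980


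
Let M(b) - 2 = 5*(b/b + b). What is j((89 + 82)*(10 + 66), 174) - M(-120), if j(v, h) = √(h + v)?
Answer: 593 + √13170 ≈ 707.76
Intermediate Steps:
M(b) = 7 + 5*b (M(b) = 2 + 5*(b/b + b) = 2 + 5*(1 + b) = 2 + (5 + 5*b) = 7 + 5*b)
j((89 + 82)*(10 + 66), 174) - M(-120) = √(174 + (89 + 82)*(10 + 66)) - (7 + 5*(-120)) = √(174 + 171*76) - (7 - 600) = √(174 + 12996) - 1*(-593) = √13170 + 593 = 593 + √13170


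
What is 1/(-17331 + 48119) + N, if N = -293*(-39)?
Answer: 351814477/30788 ≈ 11427.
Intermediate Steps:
N = 11427
1/(-17331 + 48119) + N = 1/(-17331 + 48119) + 11427 = 1/30788 + 11427 = 351814477/30788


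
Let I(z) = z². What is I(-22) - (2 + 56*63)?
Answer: -3046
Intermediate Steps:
I(-22) - (2 + 56*63) = (-22)² - (2 + 56*63) = 484 - (2 + 3528) = 484 - 1*3530 = 484 - 3530 = -3046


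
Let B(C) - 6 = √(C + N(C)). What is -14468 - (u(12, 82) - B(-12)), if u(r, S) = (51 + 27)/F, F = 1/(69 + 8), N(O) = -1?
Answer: -20468 + I*√13 ≈ -20468.0 + 3.6056*I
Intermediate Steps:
F = 1/77 ≈ 0.012987
u(r, S) = 6006 (u(r, S) = (51 + 27)/(1/77) = 78*77 = 6006)
B(C) = 6 + √(-1 + C) (B(C) = 6 + √(C - 1) = 6 + √(-1 + C))
-14468 - (u(12, 82) - B(-12)) = -14468 - (6006 - (6 + √(-1 - 12))) = -14468 - (6006 - (6 + √(-13))) = -14468 - (6006 - (6 + I*√13)) = -14468 - (6006 + (-6 - I*√13)) = -14468 - (6000 - I*√13) = -14468 + (-6000 + I*√13) = -20468 + I*√13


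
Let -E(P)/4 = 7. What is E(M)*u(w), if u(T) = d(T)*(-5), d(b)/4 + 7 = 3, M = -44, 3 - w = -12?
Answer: -2240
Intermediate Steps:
w = 15 (w = 3 - 1*(-12) = 3 + 12 = 15)
E(P) = -28 (E(P) = -4*7 = -28)
d(b) = -16 (d(b) = -28 + 4*3 = -28 + 12 = -16)
u(T) = 80 (u(T) = -16*(-5) = 80)
E(M)*u(w) = -28*80 = -2240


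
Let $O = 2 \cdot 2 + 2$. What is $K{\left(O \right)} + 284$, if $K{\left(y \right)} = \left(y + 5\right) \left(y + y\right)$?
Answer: $416$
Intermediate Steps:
$O = 6$ ($O = 4 + 2 = 6$)
$K{\left(y \right)} = 2 y \left(5 + y\right)$ ($K{\left(y \right)} = \left(5 + y\right) 2 y = 2 y \left(5 + y\right)$)
$K{\left(O \right)} + 284 = 2 \cdot 6 \left(5 + 6\right) + 284 = 2 \cdot 6 \cdot 11 + 284 = 132 + 284 = 416$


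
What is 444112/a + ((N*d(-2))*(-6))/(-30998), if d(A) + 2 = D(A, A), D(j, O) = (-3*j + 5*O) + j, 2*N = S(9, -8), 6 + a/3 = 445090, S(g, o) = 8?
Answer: 1688776924/5173767687 ≈ 0.32641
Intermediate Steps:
a = 1335252 (a = -18 + 3*445090 = -18 + 1335270 = 1335252)
N = 4 (N = (1/2)*8 = 4)
D(j, O) = -2*j + 5*O
d(A) = -2 + 3*A (d(A) = -2 + (-2*A + 5*A) = -2 + 3*A)
444112/a + ((N*d(-2))*(-6))/(-30998) = 444112/1335252 + ((4*(-2 + 3*(-2)))*(-6))/(-30998) = 444112*(1/1335252) + ((4*(-2 - 6))*(-6))*(-1/30998) = 111028/333813 + ((4*(-8))*(-6))*(-1/30998) = 111028/333813 - 32*(-6)*(-1/30998) = 111028/333813 + 192*(-1/30998) = 111028/333813 - 96/15499 = 1688776924/5173767687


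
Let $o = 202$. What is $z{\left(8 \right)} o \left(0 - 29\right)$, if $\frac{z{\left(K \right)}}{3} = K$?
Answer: $-140592$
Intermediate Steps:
$z{\left(K \right)} = 3 K$
$z{\left(8 \right)} o \left(0 - 29\right) = 3 \cdot 8 \cdot 202 \left(0 - 29\right) = 24 \cdot 202 \left(-29\right) = 4848 \left(-29\right) = -140592$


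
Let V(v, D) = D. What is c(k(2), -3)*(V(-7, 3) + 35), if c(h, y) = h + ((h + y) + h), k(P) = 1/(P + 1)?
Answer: -76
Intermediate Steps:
k(P) = 1/(1 + P)
c(h, y) = y + 3*h (c(h, y) = h + (y + 2*h) = y + 3*h)
c(k(2), -3)*(V(-7, 3) + 35) = (-3 + 3/(1 + 2))*(3 + 35) = (-3 + 3/3)*38 = (-3 + 3*(⅓))*38 = (-3 + 1)*38 = -2*38 = -76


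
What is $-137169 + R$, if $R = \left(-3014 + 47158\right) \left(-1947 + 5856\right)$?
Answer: $172421727$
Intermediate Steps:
$R = 172558896$ ($R = 44144 \cdot 3909 = 172558896$)
$-137169 + R = -137169 + 172558896 = 172421727$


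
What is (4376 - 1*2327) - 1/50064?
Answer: 102581135/50064 ≈ 2049.0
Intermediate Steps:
(4376 - 1*2327) - 1/50064 = (4376 - 2327) - 1*1/50064 = 2049 - 1/50064 = 102581135/50064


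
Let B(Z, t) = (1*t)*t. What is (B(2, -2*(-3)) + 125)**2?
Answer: 25921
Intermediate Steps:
B(Z, t) = t**2 (B(Z, t) = t*t = t**2)
(B(2, -2*(-3)) + 125)**2 = ((-2*(-3))**2 + 125)**2 = (6**2 + 125)**2 = (36 + 125)**2 = 161**2 = 25921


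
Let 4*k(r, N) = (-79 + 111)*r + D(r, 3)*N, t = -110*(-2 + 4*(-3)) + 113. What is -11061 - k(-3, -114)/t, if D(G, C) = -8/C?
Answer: -18283885/1653 ≈ -11061.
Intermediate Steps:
t = 1653 (t = -110*(-2 - 12) + 113 = -110*(-14) + 113 = 1540 + 113 = 1653)
k(r, N) = 8*r - 2*N/3 (k(r, N) = ((-79 + 111)*r + (-8/3)*N)/4 = (32*r + (-8*⅓)*N)/4 = (32*r - 8*N/3)/4 = 8*r - 2*N/3)
-11061 - k(-3, -114)/t = -11061 - (8*(-3) - ⅔*(-114))/1653 = -11061 - (-24 + 76)/1653 = -11061 - 52/1653 = -18283885/1653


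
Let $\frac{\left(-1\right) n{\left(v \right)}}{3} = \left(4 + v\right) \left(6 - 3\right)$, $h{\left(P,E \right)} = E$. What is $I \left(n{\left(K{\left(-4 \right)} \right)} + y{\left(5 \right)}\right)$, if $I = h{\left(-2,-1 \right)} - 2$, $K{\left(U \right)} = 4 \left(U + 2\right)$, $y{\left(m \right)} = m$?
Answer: $-123$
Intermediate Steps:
$K{\left(U \right)} = 8 + 4 U$ ($K{\left(U \right)} = 4 \left(2 + U\right) = 8 + 4 U$)
$I = -3$ ($I = -1 - 2 = -3$)
$n{\left(v \right)} = -36 - 9 v$ ($n{\left(v \right)} = - 3 \left(4 + v\right) \left(6 - 3\right) = - 3 \left(4 + v\right) 3 = - 3 \left(12 + 3 v\right) = -36 - 9 v$)
$I \left(n{\left(K{\left(-4 \right)} \right)} + y{\left(5 \right)}\right) = - 3 \left(\left(-36 - 9 \left(8 + 4 \left(-4\right)\right)\right) + 5\right) = - 3 \left(\left(-36 - 9 \left(8 - 16\right)\right) + 5\right) = - 3 \left(\left(-36 - -72\right) + 5\right) = - 3 \left(\left(-36 + 72\right) + 5\right) = - 3 \left(36 + 5\right) = \left(-3\right) 41 = -123$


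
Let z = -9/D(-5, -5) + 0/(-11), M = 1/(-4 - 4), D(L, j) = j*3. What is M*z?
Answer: -3/40 ≈ -0.075000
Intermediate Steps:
D(L, j) = 3*j
M = -1/8 (M = 1/(-8) = -1/8 ≈ -0.12500)
z = 3/5 (z = -9/(3*(-5)) + 0/(-11) = -9/(-15) + 0*(-1/11) = -9*(-1/15) + 0 = 3/5 + 0 = 3/5 ≈ 0.60000)
M*z = -1/8*3/5 = -3/40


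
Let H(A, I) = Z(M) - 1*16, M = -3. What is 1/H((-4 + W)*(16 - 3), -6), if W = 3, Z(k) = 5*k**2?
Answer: 1/29 ≈ 0.034483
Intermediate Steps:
H(A, I) = 29 (H(A, I) = 5*(-3)**2 - 1*16 = 5*9 - 16 = 45 - 16 = 29)
1/H((-4 + W)*(16 - 3), -6) = 1/29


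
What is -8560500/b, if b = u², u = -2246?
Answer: -2140125/1261129 ≈ -1.6970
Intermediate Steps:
b = 5044516 (b = (-2246)² = 5044516)
-8560500/b = -8560500/5044516 = -8560500*1/5044516 = -2140125/1261129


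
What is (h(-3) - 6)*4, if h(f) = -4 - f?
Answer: -28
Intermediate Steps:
(h(-3) - 6)*4 = ((-4 - 1*(-3)) - 6)*4 = ((-4 + 3) - 6)*4 = (-1 - 6)*4 = -7*4 = -28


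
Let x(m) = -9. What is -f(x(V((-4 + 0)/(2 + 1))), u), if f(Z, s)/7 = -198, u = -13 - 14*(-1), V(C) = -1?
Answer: 1386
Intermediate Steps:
u = 1 (u = -13 + 14 = 1)
f(Z, s) = -1386 (f(Z, s) = 7*(-198) = -1386)
-f(x(V((-4 + 0)/(2 + 1))), u) = -1*(-1386) = 1386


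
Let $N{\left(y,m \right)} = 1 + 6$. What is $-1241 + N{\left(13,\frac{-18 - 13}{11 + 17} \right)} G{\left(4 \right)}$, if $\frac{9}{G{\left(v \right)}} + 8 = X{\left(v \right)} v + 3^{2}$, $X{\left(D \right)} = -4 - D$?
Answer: $- \frac{38534}{31} \approx -1243.0$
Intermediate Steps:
$N{\left(y,m \right)} = 7$
$G{\left(v \right)} = \frac{9}{1 + v \left(-4 - v\right)}$ ($G{\left(v \right)} = \frac{9}{-8 + \left(\left(-4 - v\right) v + 3^{2}\right)} = \frac{9}{-8 + \left(v \left(-4 - v\right) + 9\right)} = \frac{9}{-8 + \left(9 + v \left(-4 - v\right)\right)} = \frac{9}{1 + v \left(-4 - v\right)}$)
$-1241 + N{\left(13,\frac{-18 - 13}{11 + 17} \right)} G{\left(4 \right)} = -1241 + 7 \left(- \frac{9}{-1 + 4 \left(4 + 4\right)}\right) = -1241 + 7 \left(- \frac{9}{-1 + 4 \cdot 8}\right) = -1241 + 7 \left(- \frac{9}{-1 + 32}\right) = -1241 + 7 \left(- \frac{9}{31}\right) = -1241 - \frac{63}{31} = - \frac{38534}{31}$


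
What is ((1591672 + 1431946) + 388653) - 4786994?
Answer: -1374723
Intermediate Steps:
((1591672 + 1431946) + 388653) - 4786994 = (3023618 + 388653) - 4786994 = 3412271 - 4786994 = -1374723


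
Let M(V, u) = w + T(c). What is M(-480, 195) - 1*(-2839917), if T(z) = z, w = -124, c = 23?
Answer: 2839816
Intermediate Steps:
M(V, u) = -101 (M(V, u) = -124 + 23 = -101)
M(-480, 195) - 1*(-2839917) = -101 - 1*(-2839917) = -101 + 2839917 = 2839816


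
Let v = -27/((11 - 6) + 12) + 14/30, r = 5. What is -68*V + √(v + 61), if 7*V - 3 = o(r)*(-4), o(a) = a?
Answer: 1156/7 + √3893595/255 ≈ 172.88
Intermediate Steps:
V = -17/7 (V = 3/7 + (5*(-4))/7 = 3/7 + (⅐)*(-20) = 3/7 - 20/7 = -17/7 ≈ -2.4286)
v = -286/255 (v = -27/(5 + 12) + 14*(1/30) = -27/17 + 7/15 = -286/255 ≈ -1.1216)
-68*V + √(v + 61) = -68*(-17/7) + √(-286/255 + 61) = 1156/7 + √(15269/255) = 1156/7 + √3893595/255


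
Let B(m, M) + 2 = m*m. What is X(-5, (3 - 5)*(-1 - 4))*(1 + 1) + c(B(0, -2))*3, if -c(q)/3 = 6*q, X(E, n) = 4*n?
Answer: 188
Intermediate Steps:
B(m, M) = -2 + m² (B(m, M) = -2 + m*m = -2 + m²)
c(q) = -18*q
X(-5, (3 - 5)*(-1 - 4))*(1 + 1) + c(B(0, -2))*3 = (4*((3 - 5)*(-1 - 4)))*(1 + 1) - 18*(-2 + 0²)*3 = (4*(-2*(-5)))*2 - 18*(-2 + 0)*3 = (4*10)*2 - 18*(-2)*3 = 40*2 + 36*3 = 80 + 108 = 188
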